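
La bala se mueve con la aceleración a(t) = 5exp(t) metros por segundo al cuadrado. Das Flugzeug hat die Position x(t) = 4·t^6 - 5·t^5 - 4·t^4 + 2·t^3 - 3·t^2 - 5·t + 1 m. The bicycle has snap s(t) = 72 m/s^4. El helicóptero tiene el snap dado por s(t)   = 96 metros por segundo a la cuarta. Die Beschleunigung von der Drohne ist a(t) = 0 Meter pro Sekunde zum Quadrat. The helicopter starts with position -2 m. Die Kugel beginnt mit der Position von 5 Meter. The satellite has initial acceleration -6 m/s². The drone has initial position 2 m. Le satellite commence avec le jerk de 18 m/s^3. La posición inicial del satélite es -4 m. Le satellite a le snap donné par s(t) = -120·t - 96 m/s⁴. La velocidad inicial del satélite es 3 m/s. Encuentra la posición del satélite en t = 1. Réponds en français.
Nous devons intégrer notre équation du snap s(t) = -120·t - 96 4 fois. En intégrant le snap et en utilisant la condition initiale j(0) = 18, nous obtenons j(t) = -60·t^2 - 96·t + 18. En prenant ∫j(t)dt et en appliquant a(0) = -6, nous trouvons a(t) = -20·t^3 - 48·t^2 + 18·t - 6. En intégrant l'accélération et en utilisant la condition initiale v(0) = 3, nous obtenons v(t) = -5·t^4 - 16·t^3 + 9·t^2 - 6·t + 3. En intégrant la vitesse et en utilisant la condition initiale x(0) = -4, nous obtenons x(t) = -t^5 - 4·t^4 + 3·t^3 - 3·t^2 + 3·t - 4. De l'équation de la position x(t) = -t^5 - 4·t^4 + 3·t^3 - 3·t^2 + 3·t - 4, nous substituons t = 1 pour obtenir x = -6.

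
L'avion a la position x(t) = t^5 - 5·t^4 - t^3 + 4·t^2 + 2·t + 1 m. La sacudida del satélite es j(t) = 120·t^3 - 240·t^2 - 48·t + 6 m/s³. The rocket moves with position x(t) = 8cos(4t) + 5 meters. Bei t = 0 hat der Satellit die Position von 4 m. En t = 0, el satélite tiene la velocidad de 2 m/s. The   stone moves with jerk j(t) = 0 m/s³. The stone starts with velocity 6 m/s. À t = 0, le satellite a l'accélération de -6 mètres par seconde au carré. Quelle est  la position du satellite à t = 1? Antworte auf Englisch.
We need to integrate our jerk equation j(t) = 120·t^3 - 240·t^2 - 48·t + 6 3 times. Taking ∫j(t)dt and applying a(0) = -6, we find a(t) = 30·t^4 - 80·t^3 - 24·t^2 + 6·t - 6. The antiderivative of acceleration, with v(0) = 2, gives velocity: v(t) = 6·t^5 - 20·t^4 - 8·t^3 + 3·t^2 - 6·t + 2. The integral of velocity, with x(0) = 4, gives position: x(t) = t^6 - 4·t^5 - 2·t^4 + t^3 - 3·t^2 + 2·t + 4. We have position x(t) = t^6 - 4·t^5 - 2·t^4 + t^3 - 3·t^2 + 2·t + 4. Substituting t = 1: x(1) = -1.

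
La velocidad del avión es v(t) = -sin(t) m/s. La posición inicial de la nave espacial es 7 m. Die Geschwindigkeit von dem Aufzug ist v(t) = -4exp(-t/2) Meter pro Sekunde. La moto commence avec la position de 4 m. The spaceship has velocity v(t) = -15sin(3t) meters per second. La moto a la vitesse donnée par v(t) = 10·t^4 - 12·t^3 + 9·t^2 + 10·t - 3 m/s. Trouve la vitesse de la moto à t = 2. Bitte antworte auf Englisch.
We have velocity v(t) = 10·t^4 - 12·t^3 + 9·t^2 + 10·t - 3. Substituting t = 2: v(2) = 117.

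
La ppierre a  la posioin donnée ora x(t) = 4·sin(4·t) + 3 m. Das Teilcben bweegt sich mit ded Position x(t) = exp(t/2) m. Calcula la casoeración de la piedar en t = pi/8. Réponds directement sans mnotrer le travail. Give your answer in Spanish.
a(pi/8) = -64.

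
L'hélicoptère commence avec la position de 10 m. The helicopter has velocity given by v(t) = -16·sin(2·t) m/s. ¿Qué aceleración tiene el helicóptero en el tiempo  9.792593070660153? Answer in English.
We must differentiate our velocity equation v(t) = -16·sin(2·t) 1 time. Taking d/dt of v(t), we find a(t) = -32·cos(2·t). We have acceleration a(t) = -32·cos(2·t). Substituting t = 9.792593070660153: a(9.792593070660153) = -23.7250556422569.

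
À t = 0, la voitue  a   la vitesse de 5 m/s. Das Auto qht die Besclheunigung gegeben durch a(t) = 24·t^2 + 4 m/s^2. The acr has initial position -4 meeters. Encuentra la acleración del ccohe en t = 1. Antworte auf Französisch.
Nous avons l'accélération a(t) = 24·t^2 + 4. En substituant t = 1: a(1) = 28.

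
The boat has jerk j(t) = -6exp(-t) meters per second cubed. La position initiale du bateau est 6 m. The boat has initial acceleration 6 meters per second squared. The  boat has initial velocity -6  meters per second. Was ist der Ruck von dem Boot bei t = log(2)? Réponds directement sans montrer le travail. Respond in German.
j(log(2)) = -3.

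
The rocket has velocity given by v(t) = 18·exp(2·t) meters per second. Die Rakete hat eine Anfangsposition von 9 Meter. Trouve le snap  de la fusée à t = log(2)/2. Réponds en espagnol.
Para resolver esto, necesitamos tomar 3 derivadas de nuestra ecuación de la velocidad v(t) = 18·exp(2·t). Tomando d/dt de v(t), encontramos a(t) = 36·exp(2·t). La derivada de la aceleración da la sacudida: j(t) = 72·exp(2·t). Derivando la sacudida, obtenemos el snap: s(t) = 144·exp(2·t). Usando s(t) = 144·exp(2·t) y sustituyendo t = log(2)/2, encontramos s = 288.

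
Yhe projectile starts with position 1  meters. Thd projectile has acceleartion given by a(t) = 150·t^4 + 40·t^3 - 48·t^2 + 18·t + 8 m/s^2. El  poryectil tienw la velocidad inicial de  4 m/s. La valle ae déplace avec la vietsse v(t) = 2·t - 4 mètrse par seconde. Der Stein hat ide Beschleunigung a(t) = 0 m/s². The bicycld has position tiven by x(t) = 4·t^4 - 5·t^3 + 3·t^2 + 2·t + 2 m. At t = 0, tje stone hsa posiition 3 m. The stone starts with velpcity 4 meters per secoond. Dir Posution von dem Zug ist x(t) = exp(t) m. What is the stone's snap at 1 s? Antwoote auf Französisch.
En partant de l'accélération a(t) = 0, nous prenons 2 dérivées. En dérivant l'accélération, nous obtenons le jerk: j(t) = 0. La dérivée du jerk donne le snap: s(t) = 0. Nous avons le snap s(t) = 0. En substituant t = 1: s(1) = 0.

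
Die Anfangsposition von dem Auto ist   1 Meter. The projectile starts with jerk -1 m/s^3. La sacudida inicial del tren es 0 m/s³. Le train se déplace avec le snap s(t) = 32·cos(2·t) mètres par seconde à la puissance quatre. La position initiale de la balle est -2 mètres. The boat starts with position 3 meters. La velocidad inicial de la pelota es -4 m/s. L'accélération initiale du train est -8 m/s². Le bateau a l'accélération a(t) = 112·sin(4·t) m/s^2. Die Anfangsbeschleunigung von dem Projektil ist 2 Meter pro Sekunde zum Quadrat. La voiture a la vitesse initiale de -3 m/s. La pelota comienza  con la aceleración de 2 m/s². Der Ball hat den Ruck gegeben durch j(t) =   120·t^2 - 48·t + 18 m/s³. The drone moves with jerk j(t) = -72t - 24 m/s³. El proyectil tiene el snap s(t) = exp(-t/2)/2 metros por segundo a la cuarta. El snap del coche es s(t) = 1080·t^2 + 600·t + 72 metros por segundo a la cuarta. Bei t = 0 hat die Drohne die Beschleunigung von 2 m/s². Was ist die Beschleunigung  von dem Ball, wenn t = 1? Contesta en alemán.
Wir müssen unsere Gleichung für den Ruck j(t) = 120·t^2 - 48·t + 18 1-mal integrieren. Die Stammfunktion von dem Ruck ist die Beschleunigung. Mit a(0) = 2 erhalten wir a(t) = 40·t^3 - 24·t^2 + 18·t + 2. Wir haben die Beschleunigung a(t) = 40·t^3 - 24·t^2 + 18·t + 2. Durch Einsetzen von t = 1: a(1) = 36.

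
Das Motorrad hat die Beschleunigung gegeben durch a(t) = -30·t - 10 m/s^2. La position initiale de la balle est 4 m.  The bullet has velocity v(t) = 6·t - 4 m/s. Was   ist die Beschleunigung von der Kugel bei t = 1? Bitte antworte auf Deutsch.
Ausgehend von der Geschwindigkeit v(t) = 6·t - 4, nehmen wir 1 Ableitung. Mit d/dt von v(t) finden wir a(t) = 6. Aus der Gleichung für die Beschleunigung a(t) = 6, setzen wir t = 1 ein und erhalten a = 6.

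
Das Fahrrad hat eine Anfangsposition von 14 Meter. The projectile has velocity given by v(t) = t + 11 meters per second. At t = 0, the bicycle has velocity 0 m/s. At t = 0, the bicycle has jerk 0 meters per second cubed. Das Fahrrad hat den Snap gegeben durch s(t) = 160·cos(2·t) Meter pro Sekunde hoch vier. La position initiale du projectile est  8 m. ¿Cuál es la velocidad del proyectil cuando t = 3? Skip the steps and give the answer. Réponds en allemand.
v(3) = 14.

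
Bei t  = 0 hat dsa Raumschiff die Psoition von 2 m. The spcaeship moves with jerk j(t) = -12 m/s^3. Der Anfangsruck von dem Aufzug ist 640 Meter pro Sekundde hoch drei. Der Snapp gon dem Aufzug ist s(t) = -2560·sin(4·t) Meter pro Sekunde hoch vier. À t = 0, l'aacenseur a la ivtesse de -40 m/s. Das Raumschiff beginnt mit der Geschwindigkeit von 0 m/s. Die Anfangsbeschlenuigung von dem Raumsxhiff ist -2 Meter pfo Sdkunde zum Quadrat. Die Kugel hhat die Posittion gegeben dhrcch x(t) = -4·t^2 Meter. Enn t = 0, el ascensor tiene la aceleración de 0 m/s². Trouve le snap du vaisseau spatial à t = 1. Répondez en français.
Pour résoudre ceci, nous devons prendre 1 dérivée de notre équation du jerk j(t) = -12. La dérivée du jerk donne le snap: s(t) = 0. Nous avons le snap s(t) = 0. En substituant t = 1: s(1) = 0.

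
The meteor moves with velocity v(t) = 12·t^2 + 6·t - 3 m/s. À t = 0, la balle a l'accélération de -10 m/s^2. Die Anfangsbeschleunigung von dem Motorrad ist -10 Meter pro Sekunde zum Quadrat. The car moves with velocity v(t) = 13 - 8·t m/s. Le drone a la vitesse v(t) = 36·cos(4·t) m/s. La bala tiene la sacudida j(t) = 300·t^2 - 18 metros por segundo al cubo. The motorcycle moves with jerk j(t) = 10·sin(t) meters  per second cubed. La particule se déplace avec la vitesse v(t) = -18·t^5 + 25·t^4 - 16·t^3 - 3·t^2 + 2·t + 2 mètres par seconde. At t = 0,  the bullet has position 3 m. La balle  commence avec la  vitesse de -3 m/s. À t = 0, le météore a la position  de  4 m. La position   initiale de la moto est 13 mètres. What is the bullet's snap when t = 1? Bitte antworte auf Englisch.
Starting from jerk j(t) = 300·t^2 - 18, we take 1 derivative. The derivative of jerk gives snap: s(t) = 600·t. Using s(t) = 600·t and substituting t = 1, we find s = 600.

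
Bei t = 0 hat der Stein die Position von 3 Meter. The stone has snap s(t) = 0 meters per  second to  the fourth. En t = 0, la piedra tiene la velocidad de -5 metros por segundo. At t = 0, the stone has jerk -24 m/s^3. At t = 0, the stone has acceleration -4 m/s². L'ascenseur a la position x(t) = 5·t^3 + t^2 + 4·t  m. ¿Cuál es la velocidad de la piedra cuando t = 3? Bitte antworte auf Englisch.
Starting from snap s(t) = 0, we take 3 integrals. Taking ∫s(t)dt and applying j(0) = -24, we find j(t) = -24. Finding the antiderivative of j(t) and using a(0) = -4: a(t) = -24·t - 4. The antiderivative of acceleration is velocity. Using v(0) = -5, we get v(t) = -12·t^2 - 4·t - 5. From the given velocity equation v(t) = -12·t^2 - 4·t - 5, we substitute t = 3 to get v = -125.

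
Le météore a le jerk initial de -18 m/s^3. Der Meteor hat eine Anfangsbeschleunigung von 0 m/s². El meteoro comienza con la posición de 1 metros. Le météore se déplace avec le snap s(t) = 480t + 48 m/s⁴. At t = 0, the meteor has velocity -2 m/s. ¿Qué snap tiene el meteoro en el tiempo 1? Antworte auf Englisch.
Using s(t) = 480·t + 48 and substituting t = 1, we find s = 528.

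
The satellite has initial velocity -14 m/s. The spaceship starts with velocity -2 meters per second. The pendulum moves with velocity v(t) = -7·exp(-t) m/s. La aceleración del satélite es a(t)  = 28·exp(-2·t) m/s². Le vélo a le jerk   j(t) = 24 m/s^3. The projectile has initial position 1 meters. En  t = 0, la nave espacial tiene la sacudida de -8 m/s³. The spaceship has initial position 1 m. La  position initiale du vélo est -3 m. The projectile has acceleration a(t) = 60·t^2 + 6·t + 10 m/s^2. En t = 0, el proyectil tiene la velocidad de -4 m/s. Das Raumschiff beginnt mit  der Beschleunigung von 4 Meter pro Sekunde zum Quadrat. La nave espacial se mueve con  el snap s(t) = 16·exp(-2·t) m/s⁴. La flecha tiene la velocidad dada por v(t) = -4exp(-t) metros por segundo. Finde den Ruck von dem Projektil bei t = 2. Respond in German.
Ausgehend von der Beschleunigung a(t) = 60·t^2 + 6·t + 10, nehmen wir 1 Ableitung. Die Ableitung von der Beschleunigung ergibt den Ruck: j(t) = 120·t + 6. Aus der Gleichung für den Ruck j(t) = 120·t + 6, setzen wir t = 2 ein und erhalten j = 246.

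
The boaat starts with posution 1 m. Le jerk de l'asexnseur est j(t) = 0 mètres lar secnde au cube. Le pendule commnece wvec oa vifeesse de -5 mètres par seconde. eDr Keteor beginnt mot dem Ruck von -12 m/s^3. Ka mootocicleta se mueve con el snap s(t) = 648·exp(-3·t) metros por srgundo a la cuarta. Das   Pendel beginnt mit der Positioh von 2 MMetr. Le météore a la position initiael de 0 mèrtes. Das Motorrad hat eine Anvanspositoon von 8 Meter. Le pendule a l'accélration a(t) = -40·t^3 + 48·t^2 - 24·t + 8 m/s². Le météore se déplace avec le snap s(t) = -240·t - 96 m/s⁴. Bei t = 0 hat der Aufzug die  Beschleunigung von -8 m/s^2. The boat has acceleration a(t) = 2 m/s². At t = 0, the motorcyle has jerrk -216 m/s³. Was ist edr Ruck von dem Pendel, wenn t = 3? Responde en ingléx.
We must differentiate our acceleration equation a(t) = -40·t^3 + 48·t^2 - 24·t + 8 1 time. The derivative of acceleration gives jerk: j(t) = -120·t^2 + 96·t - 24. Using j(t) = -120·t^2 + 96·t - 24 and substituting t = 3, we find j = -816.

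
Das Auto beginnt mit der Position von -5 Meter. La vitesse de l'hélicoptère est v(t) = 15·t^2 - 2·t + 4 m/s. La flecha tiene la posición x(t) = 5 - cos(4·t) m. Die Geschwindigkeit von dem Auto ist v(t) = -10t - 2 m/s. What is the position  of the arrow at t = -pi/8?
Using x(t) = 5 - cos(4·t) and substituting t = -pi/8, we find x = 5.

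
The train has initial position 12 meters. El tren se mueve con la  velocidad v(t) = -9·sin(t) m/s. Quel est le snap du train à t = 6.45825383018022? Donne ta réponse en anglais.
Starting from velocity v(t) = -9·sin(t), we take 3 derivatives. Differentiating velocity, we get acceleration: a(t) = -9·cos(t). Differentiating acceleration, we get jerk: j(t) = 9·sin(t). The derivative of jerk gives snap: s(t) = 9·cos(t). Using s(t) = 9·cos(t) and substituting t = 6.45825383018022, we find s = 8.86243145562969.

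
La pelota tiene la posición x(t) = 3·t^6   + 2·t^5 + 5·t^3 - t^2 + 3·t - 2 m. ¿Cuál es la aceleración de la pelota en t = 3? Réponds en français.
Nous devons dériver notre équation de la position x(t) = 3·t^6 + 2·t^5 + 5·t^3 - t^2 + 3·t - 2 2 fois. La dérivée de la position donne la vitesse: v(t) = 18·t^5 + 10·t^4 + 15·t^2 - 2·t + 3. La dérivée de la vitesse donne l'accélération: a(t) = 90·t^4 + 40·t^3 + 30·t - 2. De l'équation de l'accélération a(t) = 90·t^4 + 40·t^3 + 30·t - 2, nous substituons t = 3 pour obtenir a = 8458.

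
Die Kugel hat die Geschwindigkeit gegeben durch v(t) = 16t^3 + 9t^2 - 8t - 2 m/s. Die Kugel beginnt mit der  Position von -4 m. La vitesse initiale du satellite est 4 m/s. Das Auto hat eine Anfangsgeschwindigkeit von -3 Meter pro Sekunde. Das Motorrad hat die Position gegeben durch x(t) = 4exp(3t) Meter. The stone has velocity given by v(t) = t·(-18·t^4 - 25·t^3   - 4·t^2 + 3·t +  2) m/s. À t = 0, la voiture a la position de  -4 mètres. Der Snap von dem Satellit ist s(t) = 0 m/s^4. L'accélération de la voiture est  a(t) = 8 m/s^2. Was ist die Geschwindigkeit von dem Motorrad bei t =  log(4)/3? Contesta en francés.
Pour résoudre ceci, nous devons prendre 1 dérivée de notre équation de la position x(t) = 4·exp(3·t). En prenant d/dt de x(t), nous trouvons v(t) = 12·exp(3·t). De l'équation de la vitesse v(t) = 12·exp(3·t), nous substituons t = log(4)/3 pour obtenir v = 48.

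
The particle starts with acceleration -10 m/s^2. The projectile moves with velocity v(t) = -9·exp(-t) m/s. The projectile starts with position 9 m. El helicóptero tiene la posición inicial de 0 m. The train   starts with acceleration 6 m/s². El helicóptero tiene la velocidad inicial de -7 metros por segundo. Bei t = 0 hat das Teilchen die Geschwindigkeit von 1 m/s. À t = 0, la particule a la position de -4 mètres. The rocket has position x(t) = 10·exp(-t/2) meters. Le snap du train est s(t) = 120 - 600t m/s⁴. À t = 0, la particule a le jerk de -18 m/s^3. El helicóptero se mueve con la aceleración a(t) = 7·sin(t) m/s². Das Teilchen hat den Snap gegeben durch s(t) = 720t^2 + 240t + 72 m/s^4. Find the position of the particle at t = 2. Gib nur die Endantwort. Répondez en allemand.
x(2) = 194.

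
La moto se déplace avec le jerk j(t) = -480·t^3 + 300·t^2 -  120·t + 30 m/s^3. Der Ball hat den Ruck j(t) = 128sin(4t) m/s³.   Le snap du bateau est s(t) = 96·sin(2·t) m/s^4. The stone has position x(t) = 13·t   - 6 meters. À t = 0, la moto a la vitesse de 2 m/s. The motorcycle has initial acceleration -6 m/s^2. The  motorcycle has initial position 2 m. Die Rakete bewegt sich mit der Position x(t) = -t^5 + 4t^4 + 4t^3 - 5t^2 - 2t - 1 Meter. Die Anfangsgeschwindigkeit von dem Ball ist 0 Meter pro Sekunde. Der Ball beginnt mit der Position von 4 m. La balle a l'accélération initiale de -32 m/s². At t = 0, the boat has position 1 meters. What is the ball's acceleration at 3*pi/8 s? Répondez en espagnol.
Para resolver esto, necesitamos tomar 1 antiderivada de nuestra ecuación de la sacudida j(t) = 128·sin(4·t). Tomando ∫j(t)dt y aplicando a(0) = -32, encontramos a(t) = -32·cos(4·t). Tenemos la aceleración a(t) = -32·cos(4·t). Sustituyendo t = 3*pi/8: a(3*pi/8) = 0.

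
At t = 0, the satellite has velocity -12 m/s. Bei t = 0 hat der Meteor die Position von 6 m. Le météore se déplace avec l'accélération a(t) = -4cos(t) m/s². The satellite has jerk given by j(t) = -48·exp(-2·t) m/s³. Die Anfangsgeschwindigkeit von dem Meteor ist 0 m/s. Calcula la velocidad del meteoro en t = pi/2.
Partiendo de la aceleración a(t) = -4·cos(t), tomamos 1 integral. Tomando ∫a(t)dt y aplicando v(0) = 0, encontramos v(t) = -4·sin(t). De la ecuación de la velocidad v(t) = -4·sin(t), sustituimos t = pi/2 para obtener v = -4.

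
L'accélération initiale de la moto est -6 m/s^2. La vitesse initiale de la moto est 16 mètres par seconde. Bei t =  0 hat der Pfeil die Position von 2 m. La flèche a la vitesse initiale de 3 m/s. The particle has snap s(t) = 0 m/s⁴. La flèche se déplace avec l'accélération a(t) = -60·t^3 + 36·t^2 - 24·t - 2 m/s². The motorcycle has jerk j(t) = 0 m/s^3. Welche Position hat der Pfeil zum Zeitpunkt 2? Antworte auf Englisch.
To find the answer, we compute 2 antiderivatives of a(t) = -60·t^3 + 36·t^2 - 24·t - 2. The antiderivative of acceleration is velocity. Using v(0) = 3, we get v(t) = -15·t^4 + 12·t^3 - 12·t^2 - 2·t + 3. Finding the integral of v(t) and using x(0) = 2: x(t) = -3·t^5 + 3·t^4 - 4·t^3 - t^2 + 3·t + 2. From the given position equation x(t) = -3·t^5 + 3·t^4 - 4·t^3 - t^2 + 3·t + 2, we substitute t = 2 to get x = -76.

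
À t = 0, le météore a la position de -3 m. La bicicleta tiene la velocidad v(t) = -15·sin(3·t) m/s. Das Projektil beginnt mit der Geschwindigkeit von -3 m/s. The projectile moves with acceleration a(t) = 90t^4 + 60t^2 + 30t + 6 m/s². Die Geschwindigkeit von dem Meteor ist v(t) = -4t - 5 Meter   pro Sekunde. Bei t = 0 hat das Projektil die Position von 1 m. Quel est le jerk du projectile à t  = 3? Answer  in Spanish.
Partiendo de la aceleración a(t) = 90·t^4 + 60·t^2 + 30·t + 6, tomamos 1 derivada. La derivada de la aceleración da la sacudida: j(t) = 360·t^3 + 120·t + 30. Tenemos la sacudida j(t) = 360·t^3 + 120·t + 30. Sustituyendo t = 3: j(3) = 10110.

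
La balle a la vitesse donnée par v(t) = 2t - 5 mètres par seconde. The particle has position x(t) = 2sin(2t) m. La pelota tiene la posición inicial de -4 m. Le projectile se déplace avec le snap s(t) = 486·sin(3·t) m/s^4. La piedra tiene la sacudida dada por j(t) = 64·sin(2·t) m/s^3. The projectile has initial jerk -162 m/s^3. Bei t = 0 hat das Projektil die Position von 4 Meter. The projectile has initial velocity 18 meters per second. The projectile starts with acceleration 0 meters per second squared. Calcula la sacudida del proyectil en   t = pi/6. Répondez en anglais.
To find the answer, we compute 1 integral of s(t) = 486·sin(3·t). Finding the integral of s(t) and using j(0) = -162: j(t) = -162·cos(3·t). We have jerk j(t) = -162·cos(3·t). Substituting t = pi/6: j(pi/6) = 0.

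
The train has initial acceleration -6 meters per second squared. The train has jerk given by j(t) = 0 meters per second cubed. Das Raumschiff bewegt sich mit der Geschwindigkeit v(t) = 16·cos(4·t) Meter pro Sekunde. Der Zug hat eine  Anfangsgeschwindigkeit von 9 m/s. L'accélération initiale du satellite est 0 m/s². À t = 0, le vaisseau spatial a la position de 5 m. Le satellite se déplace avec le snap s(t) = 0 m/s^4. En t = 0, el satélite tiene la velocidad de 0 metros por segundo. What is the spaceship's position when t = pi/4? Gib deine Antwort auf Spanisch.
Necesitamos integrar nuestra ecuación de la velocidad v(t) = 16·cos(4·t) 1 vez. Integrando la velocidad y usando la condición inicial x(0) = 5, obtenemos x(t) = 4·sin(4·t) + 5. Usando x(t) = 4·sin(4·t) + 5 y sustituyendo t = pi/4, encontramos x = 5.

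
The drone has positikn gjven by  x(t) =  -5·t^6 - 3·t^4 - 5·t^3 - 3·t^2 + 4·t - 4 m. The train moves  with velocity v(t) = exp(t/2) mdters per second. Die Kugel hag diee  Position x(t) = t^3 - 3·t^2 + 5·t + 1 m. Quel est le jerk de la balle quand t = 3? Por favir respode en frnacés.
Nous devons dériver notre équation de la position x(t) = t^3 - 3·t^2 + 5·t + 1 3 fois. En dérivant la position, nous obtenons la vitesse: v(t) = 3·t^2 - 6·t + 5. En dérivant la vitesse, nous obtenons l'accélération: a(t) = 6·t - 6. La dérivée de l'accélération donne le jerk: j(t) = 6. De l'équation du jerk j(t) = 6, nous substituons t = 3 pour obtenir j = 6.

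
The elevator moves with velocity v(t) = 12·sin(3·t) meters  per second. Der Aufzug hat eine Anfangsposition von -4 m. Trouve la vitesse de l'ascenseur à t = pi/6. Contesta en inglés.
From the given velocity equation v(t) = 12·sin(3·t), we substitute t = pi/6 to get v = 12.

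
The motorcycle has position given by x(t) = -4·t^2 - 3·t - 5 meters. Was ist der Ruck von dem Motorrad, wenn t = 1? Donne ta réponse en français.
Pour résoudre ceci, nous devons prendre 3 dérivées de notre équation de la position x(t) = -4·t^2 - 3·t - 5. La dérivée de la position donne la vitesse: v(t) = -8·t - 3. En prenant d/dt de v(t), nous trouvons a(t) = -8. En dérivant l'accélération, nous obtenons le jerk: j(t) = 0. En utilisant j(t) = 0 et en substituant t = 1, nous trouvons j = 0.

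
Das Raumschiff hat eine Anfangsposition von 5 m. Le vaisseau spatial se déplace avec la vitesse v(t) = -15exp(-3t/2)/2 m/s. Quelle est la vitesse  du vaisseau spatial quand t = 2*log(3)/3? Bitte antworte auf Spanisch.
Tenemos la velocidad v(t) = -15·exp(-3·t/2)/2. Sustituyendo t = 2*log(3)/3: v(2*log(3)/3) = -5/2.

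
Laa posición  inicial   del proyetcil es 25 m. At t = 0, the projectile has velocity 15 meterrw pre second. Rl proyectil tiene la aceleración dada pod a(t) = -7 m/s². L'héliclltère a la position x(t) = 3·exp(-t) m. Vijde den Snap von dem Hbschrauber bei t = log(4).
Wir müssen unsere Gleichung für die Position x(t) = 3·exp(-t) 4-mal ableiten. Durch Ableiten von der Position erhalten wir die Geschwindigkeit: v(t) = -3·exp(-t). Durch Ableiten von der Geschwindigkeit erhalten wir die Beschleunigung: a(t) = 3·exp(-t). Die Ableitung von der Beschleunigung ergibt den Ruck: j(t) = -3·exp(-t). Mit d/dt von j(t) finden wir s(t) = 3·exp(-t). Aus der Gleichung für den Snap s(t) = 3·exp(-t), setzen wir t = log(4) ein und erhalten s = 3/4.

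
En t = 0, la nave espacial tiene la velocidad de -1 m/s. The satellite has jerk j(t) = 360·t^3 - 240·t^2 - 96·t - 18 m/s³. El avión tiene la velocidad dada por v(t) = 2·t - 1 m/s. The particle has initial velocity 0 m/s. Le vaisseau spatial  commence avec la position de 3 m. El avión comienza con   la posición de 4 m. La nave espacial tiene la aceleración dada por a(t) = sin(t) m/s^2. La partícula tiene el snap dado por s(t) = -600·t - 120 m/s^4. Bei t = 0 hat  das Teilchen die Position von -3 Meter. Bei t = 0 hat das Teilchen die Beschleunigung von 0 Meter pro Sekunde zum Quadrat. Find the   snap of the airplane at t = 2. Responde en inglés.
We must differentiate our velocity equation v(t) = 2·t - 1 3 times. The derivative of velocity gives acceleration: a(t) = 2. Differentiating acceleration, we get jerk: j(t) = 0. Differentiating jerk, we get snap: s(t) = 0. From the given snap equation s(t) = 0, we substitute t = 2 to get s = 0.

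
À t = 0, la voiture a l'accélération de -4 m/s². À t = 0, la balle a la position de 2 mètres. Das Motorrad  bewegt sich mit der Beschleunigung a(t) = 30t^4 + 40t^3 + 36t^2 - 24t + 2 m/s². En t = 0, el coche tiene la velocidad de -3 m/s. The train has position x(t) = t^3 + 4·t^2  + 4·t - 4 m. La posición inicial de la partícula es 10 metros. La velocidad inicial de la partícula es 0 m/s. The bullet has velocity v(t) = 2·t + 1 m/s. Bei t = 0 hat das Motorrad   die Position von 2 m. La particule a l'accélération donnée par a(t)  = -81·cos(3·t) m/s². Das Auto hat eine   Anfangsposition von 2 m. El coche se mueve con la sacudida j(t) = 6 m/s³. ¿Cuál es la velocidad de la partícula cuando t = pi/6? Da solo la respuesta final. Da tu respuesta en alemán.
Die Geschwindigkeit bei t = pi/6 ist v = -27.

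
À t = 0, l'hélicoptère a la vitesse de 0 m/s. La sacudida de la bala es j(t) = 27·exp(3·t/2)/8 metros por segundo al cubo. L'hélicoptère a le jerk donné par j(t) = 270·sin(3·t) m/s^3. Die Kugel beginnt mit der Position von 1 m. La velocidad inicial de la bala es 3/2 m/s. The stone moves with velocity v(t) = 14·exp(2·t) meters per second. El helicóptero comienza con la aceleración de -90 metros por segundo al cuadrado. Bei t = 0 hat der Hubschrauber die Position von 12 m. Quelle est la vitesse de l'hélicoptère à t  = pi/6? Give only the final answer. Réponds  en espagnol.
v(pi/6) = -30.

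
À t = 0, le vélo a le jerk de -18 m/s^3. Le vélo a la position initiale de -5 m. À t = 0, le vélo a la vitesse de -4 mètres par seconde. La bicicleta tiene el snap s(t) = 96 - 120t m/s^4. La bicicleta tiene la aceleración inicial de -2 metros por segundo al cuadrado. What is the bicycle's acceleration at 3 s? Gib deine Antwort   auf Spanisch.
Necesitamos integrar nuestra ecuación del snap s(t) = 96 - 120·t 2 veces. La integral del snap, con j(0) = -18, da la sacudida: j(t) = -60·t^2 + 96·t - 18. La integral de la sacudida es la aceleración. Usando a(0) = -2, obtenemos a(t) = -20·t^3 + 48·t^2 - 18·t - 2. Usando a(t) = -20·t^3 + 48·t^2 - 18·t - 2 y sustituyendo t = 3, encontramos a = -164.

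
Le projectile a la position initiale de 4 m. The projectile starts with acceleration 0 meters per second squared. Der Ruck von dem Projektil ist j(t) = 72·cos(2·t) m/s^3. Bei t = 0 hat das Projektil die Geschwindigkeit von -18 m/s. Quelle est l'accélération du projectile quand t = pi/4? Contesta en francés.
Pour résoudre ceci, nous devons prendre 1 primitive de notre équation du jerk j(t) = 72·cos(2·t). La primitive du jerk est l'accélération. En utilisant a(0) = 0, nous obtenons a(t) = 36·sin(2·t). De l'équation de l'accélération a(t) = 36·sin(2·t), nous substituons t = pi/4 pour obtenir a = 36.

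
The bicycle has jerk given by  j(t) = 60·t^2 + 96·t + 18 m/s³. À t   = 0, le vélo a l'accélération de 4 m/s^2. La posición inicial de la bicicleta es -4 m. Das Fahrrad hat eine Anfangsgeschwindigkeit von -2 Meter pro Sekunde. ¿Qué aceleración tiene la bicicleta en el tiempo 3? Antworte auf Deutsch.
Um dies zu lösen, müssen wir 1 Stammfunktion unserer Gleichung für den Ruck j(t) = 60·t^2 + 96·t + 18 finden. Die Stammfunktion von dem Ruck, mit a(0) = 4, ergibt die Beschleunigung: a(t) = 20·t^3 + 48·t^2 + 18·t + 4. Aus der Gleichung für die Beschleunigung a(t) = 20·t^3 + 48·t^2 + 18·t + 4, setzen wir t = 3 ein und erhalten a = 1030.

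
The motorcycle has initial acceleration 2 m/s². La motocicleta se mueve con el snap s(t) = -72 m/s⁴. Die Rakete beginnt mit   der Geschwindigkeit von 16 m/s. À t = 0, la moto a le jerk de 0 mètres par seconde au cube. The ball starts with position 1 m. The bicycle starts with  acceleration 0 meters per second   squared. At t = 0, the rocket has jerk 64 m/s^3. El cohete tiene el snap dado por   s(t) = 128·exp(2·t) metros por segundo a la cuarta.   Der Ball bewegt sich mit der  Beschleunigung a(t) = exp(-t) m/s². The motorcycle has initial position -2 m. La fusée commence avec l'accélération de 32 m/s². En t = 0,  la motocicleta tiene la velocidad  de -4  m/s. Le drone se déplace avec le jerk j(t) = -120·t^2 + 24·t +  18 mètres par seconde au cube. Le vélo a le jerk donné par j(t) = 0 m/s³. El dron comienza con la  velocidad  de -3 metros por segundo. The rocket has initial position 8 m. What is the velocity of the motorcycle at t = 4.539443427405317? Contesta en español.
Para resolver esto, necesitamos tomar 3 integrales de nuestra ecuación del snap s(t) = -72. Integrando el snap y usando la condición inicial j(0) = 0, obtenemos j(t) = -72·t. La integral de la sacudida, con a(0) = 2, da la aceleración: a(t) = 2 - 36·t^2. Integrando la aceleración y usando la condición inicial v(0) = -4, obtenemos v(t) = -12·t^3 + 2·t - 4. De la ecuación de la velocidad v(t) = -12·t^3 + 2·t - 4, sustituimos t = 4.539443427405317 para obtener v = -1117.42814511150.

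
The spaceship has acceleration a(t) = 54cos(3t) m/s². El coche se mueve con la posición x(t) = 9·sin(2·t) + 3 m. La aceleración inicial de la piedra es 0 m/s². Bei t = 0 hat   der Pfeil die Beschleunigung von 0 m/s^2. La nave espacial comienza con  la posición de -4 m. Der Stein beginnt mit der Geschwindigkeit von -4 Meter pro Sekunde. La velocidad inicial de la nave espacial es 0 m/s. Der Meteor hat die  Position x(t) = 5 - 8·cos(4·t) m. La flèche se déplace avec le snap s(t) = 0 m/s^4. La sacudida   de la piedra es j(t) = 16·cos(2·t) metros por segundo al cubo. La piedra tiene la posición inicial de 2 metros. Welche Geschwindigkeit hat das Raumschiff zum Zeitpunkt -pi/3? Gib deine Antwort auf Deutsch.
Um dies zu lösen, müssen wir 1 Stammfunktion unserer Gleichung für die Beschleunigung a(t) = 54·cos(3·t) finden. Mit ∫a(t)dt und Anwendung von v(0) = 0, finden wir v(t) = 18·sin(3·t). Wir haben die Geschwindigkeit v(t) = 18·sin(3·t). Durch Einsetzen von t = -pi/3: v(-pi/3) = 0.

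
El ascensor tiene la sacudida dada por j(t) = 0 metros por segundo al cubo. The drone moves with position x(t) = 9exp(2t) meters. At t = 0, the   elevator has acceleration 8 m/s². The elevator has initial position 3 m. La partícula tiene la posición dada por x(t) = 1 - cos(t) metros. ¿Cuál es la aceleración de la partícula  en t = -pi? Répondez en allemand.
Um dies zu lösen, müssen wir 2 Ableitungen unserer Gleichung für die Position x(t) = 1 - cos(t) nehmen. Mit d/dt von x(t) finden wir v(t) = sin(t). Die Ableitung von der Geschwindigkeit ergibt die Beschleunigung: a(t) = cos(t). Mit a(t) = cos(t) und Einsetzen von t = -pi, finden wir a = -1.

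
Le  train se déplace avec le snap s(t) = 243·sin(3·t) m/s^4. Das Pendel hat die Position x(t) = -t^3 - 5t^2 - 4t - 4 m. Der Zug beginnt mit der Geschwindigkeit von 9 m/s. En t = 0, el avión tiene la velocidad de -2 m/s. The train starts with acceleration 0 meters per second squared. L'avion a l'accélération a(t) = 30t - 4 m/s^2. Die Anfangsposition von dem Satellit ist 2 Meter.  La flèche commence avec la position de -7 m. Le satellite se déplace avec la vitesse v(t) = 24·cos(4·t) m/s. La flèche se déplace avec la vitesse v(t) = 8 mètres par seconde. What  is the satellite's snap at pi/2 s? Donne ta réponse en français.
En partant de la vitesse v(t) = 24·cos(4·t), nous prenons 3 dérivées. En dérivant la vitesse, nous obtenons l'accélération: a(t) = -96·sin(4·t). La dérivée de l'accélération donne le jerk: j(t) = -384·cos(4·t). En dérivant le jerk, nous obtenons le snap: s(t) = 1536·sin(4·t). En utilisant s(t) = 1536·sin(4·t) et en substituant t = pi/2, nous trouvons s = 0.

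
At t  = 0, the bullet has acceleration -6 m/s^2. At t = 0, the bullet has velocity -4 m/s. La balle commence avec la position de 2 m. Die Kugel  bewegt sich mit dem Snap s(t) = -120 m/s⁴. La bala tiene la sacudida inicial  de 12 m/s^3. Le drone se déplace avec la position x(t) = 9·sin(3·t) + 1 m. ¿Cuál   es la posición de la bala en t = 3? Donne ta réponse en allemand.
Wir müssen unsere Gleichung für den Snap s(t) = -120 4-mal integrieren. Mit ∫s(t)dt und Anwendung von j(0) = 12, finden wir j(t) = 12 - 120·t. Die Stammfunktion von dem Ruck, mit a(0) = -6, ergibt die Beschleunigung: a(t) = -60·t^2 + 12·t - 6. Das Integral von der Beschleunigung, mit v(0) = -4, ergibt die Geschwindigkeit: v(t) = -20·t^3 + 6·t^2 - 6·t - 4. Das Integral von der Geschwindigkeit ist die Position. Mit x(0) = 2 erhalten wir x(t) = -5·t^4 + 2·t^3 - 3·t^2 - 4·t + 2. Aus der Gleichung für die Position x(t) = -5·t^4 + 2·t^3 - 3·t^2 - 4·t + 2, setzen wir t = 3 ein und erhalten x = -388.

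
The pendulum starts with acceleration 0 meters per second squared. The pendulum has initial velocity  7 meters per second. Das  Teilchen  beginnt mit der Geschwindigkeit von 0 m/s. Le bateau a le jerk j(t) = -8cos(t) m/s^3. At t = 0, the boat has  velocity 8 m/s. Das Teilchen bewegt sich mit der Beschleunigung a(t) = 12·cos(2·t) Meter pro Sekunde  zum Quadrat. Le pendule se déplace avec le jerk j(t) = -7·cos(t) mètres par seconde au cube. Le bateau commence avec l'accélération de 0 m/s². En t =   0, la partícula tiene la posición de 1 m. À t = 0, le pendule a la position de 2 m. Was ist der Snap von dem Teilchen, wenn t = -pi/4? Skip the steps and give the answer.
s(-pi/4) = 0.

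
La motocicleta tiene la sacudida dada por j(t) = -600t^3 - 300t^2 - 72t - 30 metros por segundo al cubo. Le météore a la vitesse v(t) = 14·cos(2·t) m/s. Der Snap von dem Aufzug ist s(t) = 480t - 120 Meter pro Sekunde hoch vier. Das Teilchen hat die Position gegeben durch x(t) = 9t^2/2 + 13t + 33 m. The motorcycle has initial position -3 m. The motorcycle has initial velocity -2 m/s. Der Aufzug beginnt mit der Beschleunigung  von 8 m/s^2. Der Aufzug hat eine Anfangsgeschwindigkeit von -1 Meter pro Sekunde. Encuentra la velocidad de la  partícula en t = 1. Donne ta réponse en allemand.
Ausgehend von der Position x(t) = 9·t^2/2 + 13·t + 33, nehmen wir 1 Ableitung. Mit d/dt von x(t) finden wir v(t) = 9·t + 13. Mit v(t) = 9·t + 13 und Einsetzen von t = 1, finden wir v = 22.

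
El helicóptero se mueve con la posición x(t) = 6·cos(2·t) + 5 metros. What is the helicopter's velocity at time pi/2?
We must differentiate our position equation x(t) = 6·cos(2·t) + 5 1 time. The derivative of position gives velocity: v(t) = -12·sin(2·t). We have velocity v(t) = -12·sin(2·t). Substituting t = pi/2: v(pi/2) = 0.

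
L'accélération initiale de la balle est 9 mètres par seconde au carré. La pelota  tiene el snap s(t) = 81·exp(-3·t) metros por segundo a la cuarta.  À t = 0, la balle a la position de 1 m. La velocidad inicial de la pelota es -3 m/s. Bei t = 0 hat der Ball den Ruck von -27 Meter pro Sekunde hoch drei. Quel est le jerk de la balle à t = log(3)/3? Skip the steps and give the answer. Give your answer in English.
The answer is -9.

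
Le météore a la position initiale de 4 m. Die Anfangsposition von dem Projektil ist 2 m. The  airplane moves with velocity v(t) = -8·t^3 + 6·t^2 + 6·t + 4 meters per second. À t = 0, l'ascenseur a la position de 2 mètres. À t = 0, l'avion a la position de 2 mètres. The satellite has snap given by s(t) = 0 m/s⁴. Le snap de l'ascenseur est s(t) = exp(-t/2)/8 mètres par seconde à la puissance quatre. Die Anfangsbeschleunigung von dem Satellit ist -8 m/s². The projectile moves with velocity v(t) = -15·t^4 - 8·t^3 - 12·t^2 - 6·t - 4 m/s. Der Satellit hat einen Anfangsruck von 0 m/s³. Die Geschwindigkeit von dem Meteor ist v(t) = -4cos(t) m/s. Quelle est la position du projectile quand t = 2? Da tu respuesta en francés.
Nous devons trouver la primitive de notre équation de la vitesse v(t) = -15·t^4 - 8·t^3 - 12·t^2 - 6·t - 4 1 fois. En intégrant la vitesse et en utilisant la condition initiale x(0) = 2, nous obtenons x(t) = -3·t^5 - 2·t^4 - 4·t^3 - 3·t^2 - 4·t + 2. Nous avons la position x(t) = -3·t^5 - 2·t^4 - 4·t^3 - 3·t^2 - 4·t + 2. En substituant t = 2: x(2) = -178.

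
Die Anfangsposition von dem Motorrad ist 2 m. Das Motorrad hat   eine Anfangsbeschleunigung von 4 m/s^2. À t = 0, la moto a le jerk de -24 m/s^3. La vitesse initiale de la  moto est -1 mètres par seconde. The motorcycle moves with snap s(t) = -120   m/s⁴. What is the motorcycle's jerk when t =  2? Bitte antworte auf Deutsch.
Wir müssen die Stammfunktion unserer Gleichung für den Snap s(t) = -120 1-mal finden. Mit ∫s(t)dt und Anwendung von j(0) = -24, finden wir j(t) = -120·t - 24. Wir haben den Ruck j(t) = -120·t - 24. Durch Einsetzen von t = 2: j(2) = -264.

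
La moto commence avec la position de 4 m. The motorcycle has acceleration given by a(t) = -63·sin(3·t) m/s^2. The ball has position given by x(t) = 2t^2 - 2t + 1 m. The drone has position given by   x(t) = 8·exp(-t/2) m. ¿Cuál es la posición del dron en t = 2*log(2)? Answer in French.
De l'équation de la position x(t) = 8·exp(-t/2), nous substituons t = 2*log(2) pour obtenir x = 4.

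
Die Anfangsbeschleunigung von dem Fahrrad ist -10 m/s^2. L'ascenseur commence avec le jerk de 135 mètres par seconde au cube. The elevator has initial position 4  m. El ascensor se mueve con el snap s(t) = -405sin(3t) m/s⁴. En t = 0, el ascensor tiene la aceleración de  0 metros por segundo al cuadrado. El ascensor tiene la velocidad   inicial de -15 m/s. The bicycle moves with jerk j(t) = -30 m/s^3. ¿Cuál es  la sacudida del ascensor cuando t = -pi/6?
Partiendo del snap s(t) = -405·sin(3·t), tomamos 1 antiderivada. La antiderivada del snap es la sacudida. Usando j(0) = 135, obtenemos j(t) = 135·cos(3·t). Usando j(t) = 135·cos(3·t) y sustituyendo t = -pi/6, encontramos j = 0.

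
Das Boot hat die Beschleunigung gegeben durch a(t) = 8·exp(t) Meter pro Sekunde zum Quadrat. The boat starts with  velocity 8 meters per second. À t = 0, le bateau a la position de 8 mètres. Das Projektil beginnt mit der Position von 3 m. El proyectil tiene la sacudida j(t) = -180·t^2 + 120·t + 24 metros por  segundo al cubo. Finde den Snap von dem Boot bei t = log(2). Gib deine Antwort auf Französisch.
Nous devons dériver notre équation de l'accélération a(t) = 8·exp(t) 2 fois. En prenant d/dt de a(t), nous trouvons j(t) = 8·exp(t). En prenant d/dt de j(t), nous trouvons s(t) = 8·exp(t). En utilisant s(t) = 8·exp(t) et en substituant t = log(2), nous trouvons s = 16.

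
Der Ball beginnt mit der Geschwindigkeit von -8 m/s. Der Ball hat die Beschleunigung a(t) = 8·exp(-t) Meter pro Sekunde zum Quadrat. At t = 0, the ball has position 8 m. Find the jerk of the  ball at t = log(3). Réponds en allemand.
Ausgehend von der Beschleunigung a(t) = 8·exp(-t), nehmen wir 1 Ableitung. Mit d/dt von a(t) finden wir j(t) = -8·exp(-t). Wir haben den Ruck j(t) = -8·exp(-t). Durch Einsetzen von t = log(3): j(log(3)) = -8/3.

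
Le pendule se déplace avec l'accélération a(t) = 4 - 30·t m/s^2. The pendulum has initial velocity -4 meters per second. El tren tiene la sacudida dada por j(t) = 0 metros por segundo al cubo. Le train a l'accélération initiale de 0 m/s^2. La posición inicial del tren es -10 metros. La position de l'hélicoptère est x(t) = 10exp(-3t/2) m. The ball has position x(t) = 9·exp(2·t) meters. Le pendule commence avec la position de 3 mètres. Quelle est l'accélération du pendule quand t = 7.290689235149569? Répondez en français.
Nous avons l'accélération a(t) = 4 - 30·t. En substituant t = 7.290689235149569: a(7.290689235149569) = -214.720677054487.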